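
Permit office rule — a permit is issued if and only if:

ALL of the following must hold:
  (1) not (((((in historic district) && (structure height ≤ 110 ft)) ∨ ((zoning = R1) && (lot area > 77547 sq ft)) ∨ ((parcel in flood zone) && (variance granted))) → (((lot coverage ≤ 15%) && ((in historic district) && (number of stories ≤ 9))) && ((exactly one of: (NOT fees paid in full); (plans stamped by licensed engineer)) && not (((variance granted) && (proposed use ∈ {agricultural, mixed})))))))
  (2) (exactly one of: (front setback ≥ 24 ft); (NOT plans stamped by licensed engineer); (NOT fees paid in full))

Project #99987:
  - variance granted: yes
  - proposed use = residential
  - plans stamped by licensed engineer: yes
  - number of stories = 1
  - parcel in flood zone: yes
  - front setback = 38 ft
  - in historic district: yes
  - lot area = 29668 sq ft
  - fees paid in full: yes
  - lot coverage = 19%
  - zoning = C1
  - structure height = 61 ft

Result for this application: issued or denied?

Atomic conditions:
  in historic district: yes → true
  structure height ≤ 110 ft: 61 ≤ 110 is true
  zoning = R1: C1 == R1 is false
  lot area > 77547 sq ft: 29668 > 77547 is false
  parcel in flood zone: yes → true
  variance granted: yes → true
  lot coverage ≤ 15%: 19 ≤ 15 is false
  number of stories ≤ 9: 1 ≤ 9 is true
  NOT fees paid in full: yes → false
  plans stamped by licensed engineer: yes → true
  proposed use ∈ {agricultural, mixed}: residential is not in the set → false
  front setback ≥ 24 ft: 38 ≥ 24 is true
  NOT plans stamped by licensed engineer: yes → false
Combine:
[1.1.1.1] true AND true = true
[1.1.1.2] false AND false = false
[1.1.1.3] true AND true = true
[1.1.1] true OR false OR true = true
[1.1.2.1.2] true AND true = true
[1.1.2.1] false AND true = false
[1.1.2.2.1] exactly-one(false, true) = true
[1.1.2.2.2.1] true AND false = false
[1.1.2.2.2] NOT false = true
[1.1.2.2] true AND true = true
[1.1.2] false AND true = false
[1.1] true → false = false
[1] NOT false = true
[2] exactly-one(true, false, false) = true
[root] true AND true = true
Overall: true → issued

Issued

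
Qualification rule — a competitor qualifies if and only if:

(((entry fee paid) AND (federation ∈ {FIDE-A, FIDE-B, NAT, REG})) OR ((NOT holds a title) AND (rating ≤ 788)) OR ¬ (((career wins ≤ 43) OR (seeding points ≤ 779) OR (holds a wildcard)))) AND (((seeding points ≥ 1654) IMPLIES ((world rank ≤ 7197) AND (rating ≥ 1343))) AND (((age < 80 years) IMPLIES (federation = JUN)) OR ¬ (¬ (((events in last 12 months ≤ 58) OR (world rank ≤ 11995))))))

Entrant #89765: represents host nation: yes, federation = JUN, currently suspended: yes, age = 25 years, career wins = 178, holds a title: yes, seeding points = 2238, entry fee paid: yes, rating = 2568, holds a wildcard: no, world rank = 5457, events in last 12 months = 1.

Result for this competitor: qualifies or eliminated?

Atomic conditions:
  entry fee paid: yes → true
  federation ∈ {FIDE-A, FIDE-B, NAT, REG}: JUN is not in the set → false
  NOT holds a title: yes → false
  rating ≤ 788: 2568 ≤ 788 is false
  career wins ≤ 43: 178 ≤ 43 is false
  seeding points ≤ 779: 2238 ≤ 779 is false
  holds a wildcard: no → false
  seeding points ≥ 1654: 2238 ≥ 1654 is true
  world rank ≤ 7197: 5457 ≤ 7197 is true
  rating ≥ 1343: 2568 ≥ 1343 is true
  age < 80 years: 25 < 80 is true
  federation = JUN: JUN == JUN is true
  events in last 12 months ≤ 58: 1 ≤ 58 is true
  world rank ≤ 11995: 5457 ≤ 11995 is true
Combine:
[1.1] true AND false = false
[1.2] false AND false = false
[1.3.1] false OR false OR false = false
[1.3] NOT false = true
[1] false OR false OR true = true
[2.1.2] true AND true = true
[2.1] true → true = true
[2.2.1] true → true = true
[2.2.2.1.1] true OR true = true
[2.2.2.1] NOT true = false
[2.2.2] NOT false = true
[2.2] true OR true = true
[2] true AND true = true
[root] true AND true = true
Overall: true → qualifies

Qualifies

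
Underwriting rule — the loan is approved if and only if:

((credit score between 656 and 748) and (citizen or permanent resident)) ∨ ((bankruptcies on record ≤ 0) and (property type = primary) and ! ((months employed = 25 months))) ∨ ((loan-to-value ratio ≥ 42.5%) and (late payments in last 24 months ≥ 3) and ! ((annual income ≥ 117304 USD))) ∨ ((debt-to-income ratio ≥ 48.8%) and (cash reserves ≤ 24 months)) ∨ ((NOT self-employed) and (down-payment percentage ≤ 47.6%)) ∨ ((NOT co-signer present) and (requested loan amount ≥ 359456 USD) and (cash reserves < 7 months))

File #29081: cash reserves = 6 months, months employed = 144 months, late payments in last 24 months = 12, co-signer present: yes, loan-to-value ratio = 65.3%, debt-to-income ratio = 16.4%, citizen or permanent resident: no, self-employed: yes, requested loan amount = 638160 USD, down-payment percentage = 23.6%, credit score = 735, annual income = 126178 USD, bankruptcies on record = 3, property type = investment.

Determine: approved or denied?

Atomic conditions:
  credit score between 656 and 748: 735 in [656, 748] is true
  citizen or permanent resident: no → false
  bankruptcies on record ≤ 0: 3 ≤ 0 is false
  property type = primary: investment == primary is false
  months employed = 25 months: 144 == 25 is false
  loan-to-value ratio ≥ 42.5%: 65.3 ≥ 42.5 is true
  late payments in last 24 months ≥ 3: 12 ≥ 3 is true
  annual income ≥ 117304 USD: 126178 ≥ 117304 is true
  debt-to-income ratio ≥ 48.8%: 16.4 ≥ 48.8 is false
  cash reserves ≤ 24 months: 6 ≤ 24 is true
  NOT self-employed: yes → false
  down-payment percentage ≤ 47.6%: 23.6 ≤ 47.6 is true
  NOT co-signer present: yes → false
  requested loan amount ≥ 359456 USD: 638160 ≥ 359456 is true
  cash reserves < 7 months: 6 < 7 is true
Combine:
[1] true AND false = false
[2.3] NOT false = true
[2] false AND false AND true = false
[3.3] NOT true = false
[3] true AND true AND false = false
[4] false AND true = false
[5] false AND true = false
[6] false AND true AND true = false
[root] false OR false OR false OR false OR false OR false = false
Overall: false → denied

Denied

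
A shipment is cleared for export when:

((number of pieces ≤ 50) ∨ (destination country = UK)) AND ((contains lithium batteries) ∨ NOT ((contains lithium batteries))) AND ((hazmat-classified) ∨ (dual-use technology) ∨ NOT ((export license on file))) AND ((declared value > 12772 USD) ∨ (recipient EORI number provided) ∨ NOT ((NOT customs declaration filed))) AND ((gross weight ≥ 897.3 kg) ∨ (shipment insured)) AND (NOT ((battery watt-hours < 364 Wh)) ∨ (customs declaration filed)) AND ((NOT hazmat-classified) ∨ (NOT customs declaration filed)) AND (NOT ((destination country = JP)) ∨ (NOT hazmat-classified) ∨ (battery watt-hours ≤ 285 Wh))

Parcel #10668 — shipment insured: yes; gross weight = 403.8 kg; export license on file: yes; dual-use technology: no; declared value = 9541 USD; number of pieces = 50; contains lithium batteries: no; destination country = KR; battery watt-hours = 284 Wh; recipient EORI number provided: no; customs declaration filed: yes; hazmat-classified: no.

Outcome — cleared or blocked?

Blocked

Atomic conditions:
  number of pieces ≤ 50: 50 ≤ 50 is true
  destination country = UK: KR == UK is false
  contains lithium batteries: no → false
  hazmat-classified: no → false
  dual-use technology: no → false
  export license on file: yes → true
  declared value > 12772 USD: 9541 > 12772 is false
  recipient EORI number provided: no → false
  NOT customs declaration filed: yes → false
  gross weight ≥ 897.3 kg: 403.8 ≥ 897.3 is false
  shipment insured: yes → true
  battery watt-hours < 364 Wh: 284 < 364 is true
  customs declaration filed: yes → true
  NOT hazmat-classified: no → true
  destination country = JP: KR == JP is false
  battery watt-hours ≤ 285 Wh: 284 ≤ 285 is true
Combine:
[1] true OR false = true
[2.2] NOT false = true
[2] false OR true = true
[3.3] NOT true = false
[3] false OR false OR false = false
[4.3] NOT false = true
[4] false OR false OR true = true
[5] false OR true = true
[6.1] NOT true = false
[6] false OR true = true
[7] true OR false = true
[8.1] NOT false = true
[8] true OR true OR true = true
[root] true AND true AND false AND true AND true AND true AND true AND true = false
Overall: false → blocked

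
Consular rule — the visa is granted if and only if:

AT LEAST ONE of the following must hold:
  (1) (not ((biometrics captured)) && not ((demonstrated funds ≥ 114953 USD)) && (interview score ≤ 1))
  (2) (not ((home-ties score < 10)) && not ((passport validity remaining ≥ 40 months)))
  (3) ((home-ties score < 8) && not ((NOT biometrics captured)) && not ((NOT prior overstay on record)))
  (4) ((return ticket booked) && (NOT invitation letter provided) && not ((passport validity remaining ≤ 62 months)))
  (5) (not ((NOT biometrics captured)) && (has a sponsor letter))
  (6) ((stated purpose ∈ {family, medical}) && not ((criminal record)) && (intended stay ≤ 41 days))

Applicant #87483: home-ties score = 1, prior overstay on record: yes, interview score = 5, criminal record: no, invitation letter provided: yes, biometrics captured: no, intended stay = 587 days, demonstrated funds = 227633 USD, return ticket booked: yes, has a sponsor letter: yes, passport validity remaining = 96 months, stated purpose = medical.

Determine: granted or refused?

Refused

Atomic conditions:
  biometrics captured: no → false
  demonstrated funds ≥ 114953 USD: 227633 ≥ 114953 is true
  interview score ≤ 1: 5 ≤ 1 is false
  home-ties score < 10: 1 < 10 is true
  passport validity remaining ≥ 40 months: 96 ≥ 40 is true
  home-ties score < 8: 1 < 8 is true
  NOT biometrics captured: no → true
  NOT prior overstay on record: yes → false
  return ticket booked: yes → true
  NOT invitation letter provided: yes → false
  passport validity remaining ≤ 62 months: 96 ≤ 62 is false
  has a sponsor letter: yes → true
  stated purpose ∈ {family, medical}: medical is in the set → true
  criminal record: no → false
  intended stay ≤ 41 days: 587 ≤ 41 is false
Combine:
[1.1] NOT false = true
[1.2] NOT true = false
[1] true AND false AND false = false
[2.1] NOT true = false
[2.2] NOT true = false
[2] false AND false = false
[3.2] NOT true = false
[3.3] NOT false = true
[3] true AND false AND true = false
[4.3] NOT false = true
[4] true AND false AND true = false
[5.1] NOT true = false
[5] false AND true = false
[6.2] NOT false = true
[6] true AND true AND false = false
[root] false OR false OR false OR false OR false OR false = false
Overall: false → refused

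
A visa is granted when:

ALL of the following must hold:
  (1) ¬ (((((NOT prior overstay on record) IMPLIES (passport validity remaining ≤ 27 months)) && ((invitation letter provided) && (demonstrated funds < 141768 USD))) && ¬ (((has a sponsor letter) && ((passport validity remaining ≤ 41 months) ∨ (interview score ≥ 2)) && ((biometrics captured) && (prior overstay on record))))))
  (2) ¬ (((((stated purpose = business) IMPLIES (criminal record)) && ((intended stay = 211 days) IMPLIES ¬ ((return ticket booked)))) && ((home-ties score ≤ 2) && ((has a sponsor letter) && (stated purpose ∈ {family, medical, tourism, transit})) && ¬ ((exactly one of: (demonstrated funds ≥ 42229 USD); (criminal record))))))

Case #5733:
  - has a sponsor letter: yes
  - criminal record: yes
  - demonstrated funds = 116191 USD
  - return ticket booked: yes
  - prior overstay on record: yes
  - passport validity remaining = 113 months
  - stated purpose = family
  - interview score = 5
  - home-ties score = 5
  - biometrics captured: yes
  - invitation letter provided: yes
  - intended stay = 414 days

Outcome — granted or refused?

Granted

Atomic conditions:
  NOT prior overstay on record: yes → false
  passport validity remaining ≤ 27 months: 113 ≤ 27 is false
  invitation letter provided: yes → true
  demonstrated funds < 141768 USD: 116191 < 141768 is true
  has a sponsor letter: yes → true
  passport validity remaining ≤ 41 months: 113 ≤ 41 is false
  interview score ≥ 2: 5 ≥ 2 is true
  biometrics captured: yes → true
  prior overstay on record: yes → true
  stated purpose = business: family == business is false
  criminal record: yes → true
  intended stay = 211 days: 414 == 211 is false
  return ticket booked: yes → true
  home-ties score ≤ 2: 5 ≤ 2 is false
  stated purpose ∈ {family, medical, tourism, transit}: family is in the set → true
  demonstrated funds ≥ 42229 USD: 116191 ≥ 42229 is true
Combine:
[1.1.1.1] false → false (antecedent false ⇒ implication holds) = true
[1.1.1.2] true AND true = true
[1.1.1] true AND true = true
[1.1.2.1.2] false OR true = true
[1.1.2.1.3] true AND true = true
[1.1.2.1] true AND true AND true = true
[1.1.2] NOT true = false
[1.1] true AND false = false
[1] NOT false = true
[2.1.1.1] false → true (antecedent false ⇒ implication holds) = true
[2.1.1.2.2] NOT true = false
[2.1.1.2] false → false (antecedent false ⇒ implication holds) = true
[2.1.1] true AND true = true
[2.1.2.2] true AND true = true
[2.1.2.3.1] exactly-one(true, true) = false
[2.1.2.3] NOT false = true
[2.1.2] false AND true AND true = false
[2.1] true AND false = false
[2] NOT false = true
[root] true AND true = true
Overall: true → granted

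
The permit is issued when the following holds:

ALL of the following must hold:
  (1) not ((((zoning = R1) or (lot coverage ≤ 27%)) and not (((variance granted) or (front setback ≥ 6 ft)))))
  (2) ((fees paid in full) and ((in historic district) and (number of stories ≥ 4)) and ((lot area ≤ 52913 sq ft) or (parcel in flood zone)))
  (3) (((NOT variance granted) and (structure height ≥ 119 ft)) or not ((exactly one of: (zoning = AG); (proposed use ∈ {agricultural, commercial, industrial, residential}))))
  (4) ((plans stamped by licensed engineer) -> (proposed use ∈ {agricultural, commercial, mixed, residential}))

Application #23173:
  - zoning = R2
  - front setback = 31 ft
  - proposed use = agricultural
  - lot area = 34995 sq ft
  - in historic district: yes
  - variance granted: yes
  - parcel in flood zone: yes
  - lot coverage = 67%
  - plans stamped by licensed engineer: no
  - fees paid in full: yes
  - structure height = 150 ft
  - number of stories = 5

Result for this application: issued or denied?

Denied

Atomic conditions:
  zoning = R1: R2 == R1 is false
  lot coverage ≤ 27%: 67 ≤ 27 is false
  variance granted: yes → true
  front setback ≥ 6 ft: 31 ≥ 6 is true
  fees paid in full: yes → true
  in historic district: yes → true
  number of stories ≥ 4: 5 ≥ 4 is true
  lot area ≤ 52913 sq ft: 34995 ≤ 52913 is true
  parcel in flood zone: yes → true
  NOT variance granted: yes → false
  structure height ≥ 119 ft: 150 ≥ 119 is true
  zoning = AG: R2 == AG is false
  proposed use ∈ {agricultural, commercial, industrial, residential}: agricultural is in the set → true
  plans stamped by licensed engineer: no → false
  proposed use ∈ {agricultural, commercial, mixed, residential}: agricultural is in the set → true
Combine:
[1.1.1] false OR false = false
[1.1.2.1] true OR true = true
[1.1.2] NOT true = false
[1.1] false AND false = false
[1] NOT false = true
[2.2] true AND true = true
[2.3] true OR true = true
[2] true AND true AND true = true
[3.1] false AND true = false
[3.2.1] exactly-one(false, true) = true
[3.2] NOT true = false
[3] false OR false = false
[4] false → true (antecedent false ⇒ implication holds) = true
[root] true AND true AND false AND true = false
Overall: false → denied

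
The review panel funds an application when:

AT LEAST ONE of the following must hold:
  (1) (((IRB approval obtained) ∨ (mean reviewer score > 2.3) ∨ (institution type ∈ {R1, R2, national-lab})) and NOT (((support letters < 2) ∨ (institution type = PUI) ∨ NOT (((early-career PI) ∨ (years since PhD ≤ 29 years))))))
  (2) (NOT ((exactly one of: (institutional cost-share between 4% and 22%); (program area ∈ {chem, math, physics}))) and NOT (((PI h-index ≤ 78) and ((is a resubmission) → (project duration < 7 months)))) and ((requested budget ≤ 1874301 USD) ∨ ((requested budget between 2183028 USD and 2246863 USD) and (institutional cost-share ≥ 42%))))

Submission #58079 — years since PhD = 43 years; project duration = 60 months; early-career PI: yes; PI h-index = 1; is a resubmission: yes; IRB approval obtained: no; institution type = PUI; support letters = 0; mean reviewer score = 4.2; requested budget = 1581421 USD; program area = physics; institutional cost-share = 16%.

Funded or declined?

Atomic conditions:
  IRB approval obtained: no → false
  mean reviewer score > 2.3: 4.2 > 2.3 is true
  institution type ∈ {R1, R2, national-lab}: PUI is not in the set → false
  support letters < 2: 0 < 2 is true
  institution type = PUI: PUI == PUI is true
  early-career PI: yes → true
  years since PhD ≤ 29 years: 43 ≤ 29 is false
  institutional cost-share between 4% and 22%: 16 in [4, 22] is true
  program area ∈ {chem, math, physics}: physics is in the set → true
  PI h-index ≤ 78: 1 ≤ 78 is true
  is a resubmission: yes → true
  project duration < 7 months: 60 < 7 is false
  requested budget ≤ 1874301 USD: 1581421 ≤ 1874301 is true
  requested budget between 2183028 USD and 2246863 USD: 1581421 in [2183028, 2246863] is false
  institutional cost-share ≥ 42%: 16 ≥ 42 is false
Combine:
[1.1] false OR true OR false = true
[1.2.1.3.1] true OR false = true
[1.2.1.3] NOT true = false
[1.2.1] true OR true OR false = true
[1.2] NOT true = false
[1] true AND false = false
[2.1.1] exactly-one(true, true) = false
[2.1] NOT false = true
[2.2.1.2] true → false = false
[2.2.1] true AND false = false
[2.2] NOT false = true
[2.3.2] false AND false = false
[2.3] true OR false = true
[2] true AND true AND true = true
[root] false OR true = true
Overall: true → funded

Funded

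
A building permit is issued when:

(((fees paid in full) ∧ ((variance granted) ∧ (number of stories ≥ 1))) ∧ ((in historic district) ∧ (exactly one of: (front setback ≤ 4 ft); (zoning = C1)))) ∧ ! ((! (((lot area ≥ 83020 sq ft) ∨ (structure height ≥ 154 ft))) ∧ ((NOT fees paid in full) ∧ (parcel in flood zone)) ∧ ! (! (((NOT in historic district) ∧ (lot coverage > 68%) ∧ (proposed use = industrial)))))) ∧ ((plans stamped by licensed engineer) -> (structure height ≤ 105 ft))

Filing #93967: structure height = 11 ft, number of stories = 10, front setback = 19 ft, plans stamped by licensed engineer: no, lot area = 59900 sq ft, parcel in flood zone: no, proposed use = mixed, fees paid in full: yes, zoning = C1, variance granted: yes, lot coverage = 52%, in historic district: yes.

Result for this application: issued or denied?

Issued

Atomic conditions:
  fees paid in full: yes → true
  variance granted: yes → true
  number of stories ≥ 1: 10 ≥ 1 is true
  in historic district: yes → true
  front setback ≤ 4 ft: 19 ≤ 4 is false
  zoning = C1: C1 == C1 is true
  lot area ≥ 83020 sq ft: 59900 ≥ 83020 is false
  structure height ≥ 154 ft: 11 ≥ 154 is false
  NOT fees paid in full: yes → false
  parcel in flood zone: no → false
  NOT in historic district: yes → false
  lot coverage > 68%: 52 > 68 is false
  proposed use = industrial: mixed == industrial is false
  plans stamped by licensed engineer: no → false
  structure height ≤ 105 ft: 11 ≤ 105 is true
Combine:
[1.1.2] true AND true = true
[1.1] true AND true = true
[1.2.2] exactly-one(false, true) = true
[1.2] true AND true = true
[1] true AND true = true
[2.1.1.1] false OR false = false
[2.1.1] NOT false = true
[2.1.2] false AND false = false
[2.1.3.1.1] false AND false AND false = false
[2.1.3.1] NOT false = true
[2.1.3] NOT true = false
[2.1] true AND false AND false = false
[2] NOT false = true
[3] false → true (antecedent false ⇒ implication holds) = true
[root] true AND true AND true = true
Overall: true → issued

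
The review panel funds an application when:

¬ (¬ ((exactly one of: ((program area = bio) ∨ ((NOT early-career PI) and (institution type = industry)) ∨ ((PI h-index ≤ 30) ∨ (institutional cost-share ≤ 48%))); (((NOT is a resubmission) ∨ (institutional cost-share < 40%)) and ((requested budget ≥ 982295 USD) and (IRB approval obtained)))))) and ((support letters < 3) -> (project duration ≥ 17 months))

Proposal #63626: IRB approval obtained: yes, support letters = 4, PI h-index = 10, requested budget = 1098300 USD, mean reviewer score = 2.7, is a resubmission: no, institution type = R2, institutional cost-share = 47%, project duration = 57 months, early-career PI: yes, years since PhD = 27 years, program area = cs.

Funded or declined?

Atomic conditions:
  program area = bio: cs == bio is false
  NOT early-career PI: yes → false
  institution type = industry: R2 == industry is false
  PI h-index ≤ 30: 10 ≤ 30 is true
  institutional cost-share ≤ 48%: 47 ≤ 48 is true
  NOT is a resubmission: no → true
  institutional cost-share < 40%: 47 < 40 is false
  requested budget ≥ 982295 USD: 1098300 ≥ 982295 is true
  IRB approval obtained: yes → true
  support letters < 3: 4 < 3 is false
  project duration ≥ 17 months: 57 ≥ 17 is true
Combine:
[1.1.1.1.2] false AND false = false
[1.1.1.1.3] true OR true = true
[1.1.1.1] false OR false OR true = true
[1.1.1.2.1] true OR false = true
[1.1.1.2.2] true AND true = true
[1.1.1.2] true AND true = true
[1.1.1] exactly-one(true, true) = false
[1.1] NOT false = true
[1] NOT true = false
[2] false → true (antecedent false ⇒ implication holds) = true
[root] false AND true = false
Overall: false → declined

Declined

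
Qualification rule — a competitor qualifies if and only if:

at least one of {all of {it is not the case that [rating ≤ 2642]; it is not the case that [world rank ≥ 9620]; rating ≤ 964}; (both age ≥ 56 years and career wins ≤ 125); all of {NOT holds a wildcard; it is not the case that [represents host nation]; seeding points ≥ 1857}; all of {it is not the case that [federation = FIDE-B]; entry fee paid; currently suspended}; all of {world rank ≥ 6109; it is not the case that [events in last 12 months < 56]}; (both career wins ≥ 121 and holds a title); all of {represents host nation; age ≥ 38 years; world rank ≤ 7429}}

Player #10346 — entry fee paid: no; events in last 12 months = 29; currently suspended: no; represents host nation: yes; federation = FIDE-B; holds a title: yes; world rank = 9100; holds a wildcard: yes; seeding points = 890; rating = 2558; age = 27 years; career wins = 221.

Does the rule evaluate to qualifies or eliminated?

Atomic conditions:
  rating ≤ 2642: 2558 ≤ 2642 is true
  world rank ≥ 9620: 9100 ≥ 9620 is false
  rating ≤ 964: 2558 ≤ 964 is false
  age ≥ 56 years: 27 ≥ 56 is false
  career wins ≤ 125: 221 ≤ 125 is false
  NOT holds a wildcard: yes → false
  represents host nation: yes → true
  seeding points ≥ 1857: 890 ≥ 1857 is false
  federation = FIDE-B: FIDE-B == FIDE-B is true
  entry fee paid: no → false
  currently suspended: no → false
  world rank ≥ 6109: 9100 ≥ 6109 is true
  events in last 12 months < 56: 29 < 56 is true
  career wins ≥ 121: 221 ≥ 121 is true
  holds a title: yes → true
  age ≥ 38 years: 27 ≥ 38 is false
  world rank ≤ 7429: 9100 ≤ 7429 is false
Combine:
[1.1] NOT true = false
[1.2] NOT false = true
[1] false AND true AND false = false
[2] false AND false = false
[3.2] NOT true = false
[3] false AND false AND false = false
[4.1] NOT true = false
[4] false AND false AND false = false
[5.2] NOT true = false
[5] true AND false = false
[6] true AND true = true
[7] true AND false AND false = false
[root] false OR false OR false OR false OR false OR true OR false = true
Overall: true → qualifies

Qualifies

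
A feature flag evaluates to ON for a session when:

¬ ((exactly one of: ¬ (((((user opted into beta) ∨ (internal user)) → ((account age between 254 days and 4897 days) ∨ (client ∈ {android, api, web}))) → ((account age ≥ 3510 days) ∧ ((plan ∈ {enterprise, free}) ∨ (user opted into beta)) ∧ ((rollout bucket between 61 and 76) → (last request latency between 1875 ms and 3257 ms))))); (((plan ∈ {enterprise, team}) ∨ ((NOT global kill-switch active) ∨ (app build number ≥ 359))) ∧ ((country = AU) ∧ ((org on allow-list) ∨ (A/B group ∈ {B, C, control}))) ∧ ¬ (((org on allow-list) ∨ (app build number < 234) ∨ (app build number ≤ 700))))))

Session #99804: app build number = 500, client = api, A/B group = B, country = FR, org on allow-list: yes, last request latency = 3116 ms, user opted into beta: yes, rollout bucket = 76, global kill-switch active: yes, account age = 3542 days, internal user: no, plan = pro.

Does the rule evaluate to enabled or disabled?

Enabled

Atomic conditions:
  user opted into beta: yes → true
  internal user: no → false
  account age between 254 days and 4897 days: 3542 in [254, 4897] is true
  client ∈ {android, api, web}: api is in the set → true
  account age ≥ 3510 days: 3542 ≥ 3510 is true
  plan ∈ {enterprise, free}: pro is not in the set → false
  rollout bucket between 61 and 76: 76 in [61, 76] is true
  last request latency between 1875 ms and 3257 ms: 3116 in [1875, 3257] is true
  plan ∈ {enterprise, team}: pro is not in the set → false
  NOT global kill-switch active: yes → false
  app build number ≥ 359: 500 ≥ 359 is true
  country = AU: FR == AU is false
  org on allow-list: yes → true
  A/B group ∈ {B, C, control}: B is in the set → true
  app build number < 234: 500 < 234 is false
  app build number ≤ 700: 500 ≤ 700 is true
Combine:
[1.1.1.1.1] true OR false = true
[1.1.1.1.2] true OR true = true
[1.1.1.1] true → true = true
[1.1.1.2.2] false OR true = true
[1.1.1.2.3] true → true = true
[1.1.1.2] true AND true AND true = true
[1.1.1] true → true = true
[1.1] NOT true = false
[1.2.1.2] false OR true = true
[1.2.1] false OR true = true
[1.2.2.2] true OR true = true
[1.2.2] false AND true = false
[1.2.3.1] true OR false OR true = true
[1.2.3] NOT true = false
[1.2] true AND false AND false = false
[1] exactly-one(false, false) = false
[root] NOT false = true
Overall: true → enabled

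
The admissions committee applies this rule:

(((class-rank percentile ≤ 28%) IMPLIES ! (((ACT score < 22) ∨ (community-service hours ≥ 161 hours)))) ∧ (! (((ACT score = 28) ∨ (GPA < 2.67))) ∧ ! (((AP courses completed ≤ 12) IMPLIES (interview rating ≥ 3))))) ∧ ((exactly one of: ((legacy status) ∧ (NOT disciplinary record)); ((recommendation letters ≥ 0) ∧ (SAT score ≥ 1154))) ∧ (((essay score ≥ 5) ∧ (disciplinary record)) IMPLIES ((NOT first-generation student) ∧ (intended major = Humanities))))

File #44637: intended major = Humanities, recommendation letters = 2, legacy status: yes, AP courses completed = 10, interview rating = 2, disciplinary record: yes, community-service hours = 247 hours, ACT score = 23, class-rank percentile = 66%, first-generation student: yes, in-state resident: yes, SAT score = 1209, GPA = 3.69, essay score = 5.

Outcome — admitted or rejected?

Rejected

Atomic conditions:
  class-rank percentile ≤ 28%: 66 ≤ 28 is false
  ACT score < 22: 23 < 22 is false
  community-service hours ≥ 161 hours: 247 ≥ 161 is true
  ACT score = 28: 23 == 28 is false
  GPA < 2.67: 3.69 < 2.67 is false
  AP courses completed ≤ 12: 10 ≤ 12 is true
  interview rating ≥ 3: 2 ≥ 3 is false
  legacy status: yes → true
  NOT disciplinary record: yes → false
  recommendation letters ≥ 0: 2 ≥ 0 is true
  SAT score ≥ 1154: 1209 ≥ 1154 is true
  essay score ≥ 5: 5 ≥ 5 is true
  disciplinary record: yes → true
  NOT first-generation student: yes → false
  intended major = Humanities: Humanities == Humanities is true
Combine:
[1.1.2.1] false OR true = true
[1.1.2] NOT true = false
[1.1] false → false (antecedent false ⇒ implication holds) = true
[1.2.1.1] false OR false = false
[1.2.1] NOT false = true
[1.2.2.1] true → false = false
[1.2.2] NOT false = true
[1.2] true AND true = true
[1] true AND true = true
[2.1.1] true AND false = false
[2.1.2] true AND true = true
[2.1] exactly-one(false, true) = true
[2.2.1] true AND true = true
[2.2.2] false AND true = false
[2.2] true → false = false
[2] true AND false = false
[root] true AND false = false
Overall: false → rejected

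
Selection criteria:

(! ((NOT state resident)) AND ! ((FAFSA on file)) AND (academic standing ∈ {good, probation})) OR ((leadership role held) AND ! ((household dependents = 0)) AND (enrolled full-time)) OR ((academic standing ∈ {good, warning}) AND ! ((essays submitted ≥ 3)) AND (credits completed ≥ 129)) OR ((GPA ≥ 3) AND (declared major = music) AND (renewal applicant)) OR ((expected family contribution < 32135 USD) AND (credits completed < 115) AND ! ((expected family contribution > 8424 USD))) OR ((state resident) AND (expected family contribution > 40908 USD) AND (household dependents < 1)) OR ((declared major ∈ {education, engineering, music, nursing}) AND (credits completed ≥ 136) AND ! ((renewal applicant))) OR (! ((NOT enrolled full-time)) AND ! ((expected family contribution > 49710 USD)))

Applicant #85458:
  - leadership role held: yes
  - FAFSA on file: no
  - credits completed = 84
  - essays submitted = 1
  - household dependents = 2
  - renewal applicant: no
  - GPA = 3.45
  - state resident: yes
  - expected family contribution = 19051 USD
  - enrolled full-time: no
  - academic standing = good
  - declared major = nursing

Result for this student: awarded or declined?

Awarded

Atomic conditions:
  NOT state resident: yes → false
  FAFSA on file: no → false
  academic standing ∈ {good, probation}: good is in the set → true
  leadership role held: yes → true
  household dependents = 0: 2 == 0 is false
  enrolled full-time: no → false
  academic standing ∈ {good, warning}: good is in the set → true
  essays submitted ≥ 3: 1 ≥ 3 is false
  credits completed ≥ 129: 84 ≥ 129 is false
  GPA ≥ 3: 3.45 ≥ 3 is true
  declared major = music: nursing == music is false
  renewal applicant: no → false
  expected family contribution < 32135 USD: 19051 < 32135 is true
  credits completed < 115: 84 < 115 is true
  expected family contribution > 8424 USD: 19051 > 8424 is true
  state resident: yes → true
  expected family contribution > 40908 USD: 19051 > 40908 is false
  household dependents < 1: 2 < 1 is false
  declared major ∈ {education, engineering, music, nursing}: nursing is in the set → true
  credits completed ≥ 136: 84 ≥ 136 is false
  NOT enrolled full-time: no → true
  expected family contribution > 49710 USD: 19051 > 49710 is false
Combine:
[1.1] NOT false = true
[1.2] NOT false = true
[1] true AND true AND true = true
[2.2] NOT false = true
[2] true AND true AND false = false
[3.2] NOT false = true
[3] true AND true AND false = false
[4] true AND false AND false = false
[5.3] NOT true = false
[5] true AND true AND false = false
[6] true AND false AND false = false
[7.3] NOT false = true
[7] true AND false AND true = false
[8.1] NOT true = false
[8.2] NOT false = true
[8] false AND true = false
[root] true OR false OR false OR false OR false OR false OR false OR false = true
Overall: true → awarded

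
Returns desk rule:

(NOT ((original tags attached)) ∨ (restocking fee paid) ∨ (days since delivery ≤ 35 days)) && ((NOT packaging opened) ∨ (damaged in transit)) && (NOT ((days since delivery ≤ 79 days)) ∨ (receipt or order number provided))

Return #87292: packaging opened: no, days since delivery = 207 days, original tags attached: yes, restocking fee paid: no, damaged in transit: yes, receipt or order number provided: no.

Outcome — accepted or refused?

Refused

Atomic conditions:
  original tags attached: yes → true
  restocking fee paid: no → false
  days since delivery ≤ 35 days: 207 ≤ 35 is false
  NOT packaging opened: no → true
  damaged in transit: yes → true
  days since delivery ≤ 79 days: 207 ≤ 79 is false
  receipt or order number provided: no → false
Combine:
[1.1] NOT true = false
[1] false OR false OR false = false
[2] true OR true = true
[3.1] NOT false = true
[3] true OR false = true
[root] false AND true AND true = false
Overall: false → refused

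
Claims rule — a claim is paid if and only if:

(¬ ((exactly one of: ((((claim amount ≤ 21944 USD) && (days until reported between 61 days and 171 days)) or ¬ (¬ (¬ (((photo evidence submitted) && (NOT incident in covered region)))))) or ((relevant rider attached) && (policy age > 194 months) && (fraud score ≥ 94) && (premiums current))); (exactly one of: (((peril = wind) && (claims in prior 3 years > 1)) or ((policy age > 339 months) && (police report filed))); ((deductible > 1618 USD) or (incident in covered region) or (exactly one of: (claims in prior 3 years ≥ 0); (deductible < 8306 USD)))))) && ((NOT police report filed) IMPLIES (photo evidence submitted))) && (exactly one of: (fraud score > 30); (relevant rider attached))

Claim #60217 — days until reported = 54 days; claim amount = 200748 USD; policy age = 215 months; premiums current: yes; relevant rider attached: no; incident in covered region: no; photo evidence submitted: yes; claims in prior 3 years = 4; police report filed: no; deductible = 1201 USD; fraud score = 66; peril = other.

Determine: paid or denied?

Atomic conditions:
  claim amount ≤ 21944 USD: 200748 ≤ 21944 is false
  days until reported between 61 days and 171 days: 54 in [61, 171] is false
  photo evidence submitted: yes → true
  NOT incident in covered region: no → true
  relevant rider attached: no → false
  policy age > 194 months: 215 > 194 is true
  fraud score ≥ 94: 66 ≥ 94 is false
  premiums current: yes → true
  peril = wind: other == wind is false
  claims in prior 3 years > 1: 4 > 1 is true
  policy age > 339 months: 215 > 339 is false
  police report filed: no → false
  deductible > 1618 USD: 1201 > 1618 is false
  incident in covered region: no → false
  claims in prior 3 years ≥ 0: 4 ≥ 0 is true
  deductible < 8306 USD: 1201 < 8306 is true
  NOT police report filed: no → true
  fraud score > 30: 66 > 30 is true
Combine:
[1.1.1.1.1.1] false AND false = false
[1.1.1.1.1.2.1.1.1] true AND true = true
[1.1.1.1.1.2.1.1] NOT true = false
[1.1.1.1.1.2.1] NOT false = true
[1.1.1.1.1.2] NOT true = false
[1.1.1.1.1] false OR false = false
[1.1.1.1.2] false AND true AND false AND true = false
[1.1.1.1] false OR false = false
[1.1.1.2.1.1] false AND true = false
[1.1.1.2.1.2] false AND false = false
[1.1.1.2.1] false OR false = false
[1.1.1.2.2.3] exactly-one(true, true) = false
[1.1.1.2.2] false OR false OR false = false
[1.1.1.2] exactly-one(false, false) = false
[1.1.1] exactly-one(false, false) = false
[1.1] NOT false = true
[1.2] true → true = true
[1] true AND true = true
[2] exactly-one(true, false) = true
[root] true AND true = true
Overall: true → paid

Paid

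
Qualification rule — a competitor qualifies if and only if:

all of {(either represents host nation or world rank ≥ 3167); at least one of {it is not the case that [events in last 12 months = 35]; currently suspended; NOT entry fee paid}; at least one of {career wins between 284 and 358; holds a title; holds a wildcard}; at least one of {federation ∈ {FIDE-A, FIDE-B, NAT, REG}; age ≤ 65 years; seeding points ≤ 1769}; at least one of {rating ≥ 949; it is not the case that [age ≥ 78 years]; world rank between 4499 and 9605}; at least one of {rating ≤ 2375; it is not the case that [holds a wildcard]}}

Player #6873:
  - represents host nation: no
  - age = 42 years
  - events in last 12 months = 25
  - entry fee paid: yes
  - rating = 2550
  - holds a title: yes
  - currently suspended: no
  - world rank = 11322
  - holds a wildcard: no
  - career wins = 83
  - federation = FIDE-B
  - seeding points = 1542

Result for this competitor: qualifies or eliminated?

Qualifies

Atomic conditions:
  represents host nation: no → false
  world rank ≥ 3167: 11322 ≥ 3167 is true
  events in last 12 months = 35: 25 == 35 is false
  currently suspended: no → false
  NOT entry fee paid: yes → false
  career wins between 284 and 358: 83 in [284, 358] is false
  holds a title: yes → true
  holds a wildcard: no → false
  federation ∈ {FIDE-A, FIDE-B, NAT, REG}: FIDE-B is in the set → true
  age ≤ 65 years: 42 ≤ 65 is true
  seeding points ≤ 1769: 1542 ≤ 1769 is true
  rating ≥ 949: 2550 ≥ 949 is true
  age ≥ 78 years: 42 ≥ 78 is false
  world rank between 4499 and 9605: 11322 in [4499, 9605] is false
  rating ≤ 2375: 2550 ≤ 2375 is false
Combine:
[1] false OR true = true
[2.1] NOT false = true
[2] true OR false OR false = true
[3] false OR true OR false = true
[4] true OR true OR true = true
[5.2] NOT false = true
[5] true OR true OR false = true
[6.2] NOT false = true
[6] false OR true = true
[root] true AND true AND true AND true AND true AND true = true
Overall: true → qualifies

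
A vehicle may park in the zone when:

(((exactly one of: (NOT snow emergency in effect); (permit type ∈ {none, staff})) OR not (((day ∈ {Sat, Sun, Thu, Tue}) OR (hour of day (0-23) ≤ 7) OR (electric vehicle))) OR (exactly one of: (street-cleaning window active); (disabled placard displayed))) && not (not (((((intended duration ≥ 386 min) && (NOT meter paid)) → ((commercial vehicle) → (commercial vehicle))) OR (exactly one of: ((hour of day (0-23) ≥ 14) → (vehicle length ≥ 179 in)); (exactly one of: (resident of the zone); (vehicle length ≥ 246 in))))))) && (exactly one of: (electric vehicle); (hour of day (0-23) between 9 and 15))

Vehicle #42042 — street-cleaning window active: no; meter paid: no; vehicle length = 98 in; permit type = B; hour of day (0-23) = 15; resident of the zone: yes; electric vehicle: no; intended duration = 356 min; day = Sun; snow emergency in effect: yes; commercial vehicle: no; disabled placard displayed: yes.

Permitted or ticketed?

Permitted

Atomic conditions:
  NOT snow emergency in effect: yes → false
  permit type ∈ {none, staff}: B is not in the set → false
  day ∈ {Sat, Sun, Thu, Tue}: Sun is in the set → true
  hour of day (0-23) ≤ 7: 15 ≤ 7 is false
  electric vehicle: no → false
  street-cleaning window active: no → false
  disabled placard displayed: yes → true
  intended duration ≥ 386 min: 356 ≥ 386 is false
  NOT meter paid: no → true
  commercial vehicle: no → false
  hour of day (0-23) ≥ 14: 15 ≥ 14 is true
  vehicle length ≥ 179 in: 98 ≥ 179 is false
  resident of the zone: yes → true
  vehicle length ≥ 246 in: 98 ≥ 246 is false
  hour of day (0-23) between 9 and 15: 15 in [9, 15] is true
Combine:
[1.1.1] exactly-one(false, false) = false
[1.1.2.1] true OR false OR false = true
[1.1.2] NOT true = false
[1.1.3] exactly-one(false, true) = true
[1.1] false OR false OR true = true
[1.2.1.1.1.1] false AND true = false
[1.2.1.1.1.2] false → false (antecedent false ⇒ implication holds) = true
[1.2.1.1.1] false → true (antecedent false ⇒ implication holds) = true
[1.2.1.1.2.1] true → false = false
[1.2.1.1.2.2] exactly-one(true, false) = true
[1.2.1.1.2] exactly-one(false, true) = true
[1.2.1.1] true OR true = true
[1.2.1] NOT true = false
[1.2] NOT false = true
[1] true AND true = true
[2] exactly-one(false, true) = true
[root] true AND true = true
Overall: true → permitted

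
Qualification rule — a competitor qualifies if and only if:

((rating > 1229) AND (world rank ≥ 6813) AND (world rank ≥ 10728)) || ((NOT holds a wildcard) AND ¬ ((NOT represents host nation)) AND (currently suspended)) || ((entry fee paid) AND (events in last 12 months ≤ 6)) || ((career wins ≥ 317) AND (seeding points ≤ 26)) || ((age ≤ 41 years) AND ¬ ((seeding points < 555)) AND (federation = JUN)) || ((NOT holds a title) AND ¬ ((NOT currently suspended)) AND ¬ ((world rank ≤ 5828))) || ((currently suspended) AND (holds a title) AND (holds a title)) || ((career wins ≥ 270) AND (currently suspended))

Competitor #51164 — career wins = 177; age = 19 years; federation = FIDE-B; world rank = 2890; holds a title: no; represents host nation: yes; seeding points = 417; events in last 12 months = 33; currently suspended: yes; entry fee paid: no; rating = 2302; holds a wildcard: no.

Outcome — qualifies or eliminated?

Qualifies

Atomic conditions:
  rating > 1229: 2302 > 1229 is true
  world rank ≥ 6813: 2890 ≥ 6813 is false
  world rank ≥ 10728: 2890 ≥ 10728 is false
  NOT holds a wildcard: no → true
  NOT represents host nation: yes → false
  currently suspended: yes → true
  entry fee paid: no → false
  events in last 12 months ≤ 6: 33 ≤ 6 is false
  career wins ≥ 317: 177 ≥ 317 is false
  seeding points ≤ 26: 417 ≤ 26 is false
  age ≤ 41 years: 19 ≤ 41 is true
  seeding points < 555: 417 < 555 is true
  federation = JUN: FIDE-B == JUN is false
  NOT holds a title: no → true
  NOT currently suspended: yes → false
  world rank ≤ 5828: 2890 ≤ 5828 is true
  holds a title: no → false
  career wins ≥ 270: 177 ≥ 270 is false
Combine:
[1] true AND false AND false = false
[2.2] NOT false = true
[2] true AND true AND true = true
[3] false AND false = false
[4] false AND false = false
[5.2] NOT true = false
[5] true AND false AND false = false
[6.2] NOT false = true
[6.3] NOT true = false
[6] true AND true AND false = false
[7] true AND false AND false = false
[8] false AND true = false
[root] false OR true OR false OR false OR false OR false OR false OR false = true
Overall: true → qualifies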